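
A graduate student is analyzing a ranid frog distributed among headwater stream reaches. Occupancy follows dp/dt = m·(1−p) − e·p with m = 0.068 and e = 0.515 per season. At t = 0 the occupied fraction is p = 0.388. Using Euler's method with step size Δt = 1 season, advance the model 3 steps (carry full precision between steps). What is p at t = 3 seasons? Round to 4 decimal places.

0.1363

Update rule: p ← p + [m·(1−p) − e·p]·Δt with Δt = 1.
  1  |  dp/dt·Δt = -0.158204  |  p_1 = 0.229796
  2  |  dp/dt·Δt = -0.065971  |  p_2 = 0.163825
  3  |  dp/dt·Δt = -0.027510  |  p_3 = 0.136315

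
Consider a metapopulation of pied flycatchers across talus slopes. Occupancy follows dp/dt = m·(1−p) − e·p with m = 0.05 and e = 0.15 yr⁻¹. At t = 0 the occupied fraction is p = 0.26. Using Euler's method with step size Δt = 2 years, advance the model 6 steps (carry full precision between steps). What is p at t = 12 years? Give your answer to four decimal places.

0.2505

Update rule: p ← p + [m·(1−p) − e·p]·Δt with Δt = 2.
  1  |  dp/dt·Δt = -0.004000  |  p_1 = 0.256000
  2  |  dp/dt·Δt = -0.002400  |  p_2 = 0.253600
  3  |  dp/dt·Δt = -0.001440  |  p_3 = 0.252160
  4  |  dp/dt·Δt = -0.000864  |  p_4 = 0.251296
  5  |  dp/dt·Δt = -0.000518  |  p_5 = 0.250778
  6  |  dp/dt·Δt = -0.000311  |  p_6 = 0.250467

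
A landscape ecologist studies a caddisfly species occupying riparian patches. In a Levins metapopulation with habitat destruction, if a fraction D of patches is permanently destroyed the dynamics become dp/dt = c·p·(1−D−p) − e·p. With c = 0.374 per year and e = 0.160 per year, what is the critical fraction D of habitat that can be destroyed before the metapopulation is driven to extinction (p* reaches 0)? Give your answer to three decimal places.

The nontrivial equilibrium is p* = (1−D) − e/c; extinction occurs when this hits zero.
So D_crit = 1 − e/c = 1 − 0.160/0.374 = 1 − 0.4278 = 0.5722.
This equals the undisturbed p*, a classic result of Lande's extension.

0.572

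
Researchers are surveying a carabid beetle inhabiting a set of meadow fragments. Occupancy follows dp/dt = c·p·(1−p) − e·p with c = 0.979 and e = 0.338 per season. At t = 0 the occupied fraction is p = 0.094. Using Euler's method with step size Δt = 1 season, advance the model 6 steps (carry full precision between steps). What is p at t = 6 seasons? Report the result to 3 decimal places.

Update rule: p ← p + [c·p·(1−p) − e·p]·Δt with Δt = 1.
step 1: Δp = +0.05160, p = 0.14560
step 2: Δp = +0.07258, p = 0.21818
step 3: Δp = +0.09325, p = 0.31143
step 4: Δp = +0.10467, p = 0.41611
step 5: Δp = +0.09722, p = 0.51332
step 6: Δp = +0.07107, p = 0.58440

0.584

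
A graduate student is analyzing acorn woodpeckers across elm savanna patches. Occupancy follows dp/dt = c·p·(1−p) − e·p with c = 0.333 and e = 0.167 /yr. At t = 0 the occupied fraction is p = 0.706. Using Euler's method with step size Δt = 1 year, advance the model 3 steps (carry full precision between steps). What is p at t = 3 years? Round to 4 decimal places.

0.5968

Update rule: p ← p + [c·p·(1−p) − e·p]·Δt with Δt = 1.
step 1: Δp = -0.04878, p = 0.65722
step 2: Δp = -0.03474, p = 0.62248
step 3: Δp = -0.02570, p = 0.59678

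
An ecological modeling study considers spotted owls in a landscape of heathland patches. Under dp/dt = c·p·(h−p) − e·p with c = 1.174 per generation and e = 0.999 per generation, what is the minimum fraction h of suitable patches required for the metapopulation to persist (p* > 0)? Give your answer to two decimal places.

p* = h − e/c is positive only when h > e/c.
h_min = e/c = 0.999/1.174 = 0.8509.

0.85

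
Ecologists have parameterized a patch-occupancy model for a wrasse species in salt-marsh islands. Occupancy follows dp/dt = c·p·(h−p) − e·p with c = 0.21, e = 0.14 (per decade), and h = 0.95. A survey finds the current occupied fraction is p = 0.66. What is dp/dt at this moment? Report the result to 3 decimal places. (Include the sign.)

-0.052

Colonization term: c·p·(h−p) = 0.21×0.66×0.2900 = 0.04019.
Extinction term: e·p = 0.09240.
dp/dt = 0.04019 − 0.09240 = -0.05221.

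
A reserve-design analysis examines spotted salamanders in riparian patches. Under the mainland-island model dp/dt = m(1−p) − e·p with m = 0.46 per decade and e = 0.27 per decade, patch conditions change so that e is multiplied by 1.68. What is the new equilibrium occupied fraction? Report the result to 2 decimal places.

0.50

Before: p* = 0.46/(0.46+0.27) = 0.6301.
After: m = 0.46, e = 0.4536; p* = 0.46/0.9136 = 0.5035.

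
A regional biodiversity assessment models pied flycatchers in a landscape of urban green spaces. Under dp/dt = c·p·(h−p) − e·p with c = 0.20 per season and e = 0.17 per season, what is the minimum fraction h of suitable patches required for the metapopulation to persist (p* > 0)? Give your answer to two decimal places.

0.85

p* = h − e/c is positive only when h > e/c.
h_min = e/c = 0.17/0.20 = 0.8500.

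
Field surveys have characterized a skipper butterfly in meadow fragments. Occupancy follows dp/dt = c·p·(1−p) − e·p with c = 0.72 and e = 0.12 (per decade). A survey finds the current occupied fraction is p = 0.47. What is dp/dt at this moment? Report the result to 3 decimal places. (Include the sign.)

Colonization term: c·p·(1−p) = 0.72×0.47×0.5300 = 0.17935.
Extinction term: e·p = 0.05640.
dp/dt = 0.17935 − 0.05640 = 0.12295.

0.123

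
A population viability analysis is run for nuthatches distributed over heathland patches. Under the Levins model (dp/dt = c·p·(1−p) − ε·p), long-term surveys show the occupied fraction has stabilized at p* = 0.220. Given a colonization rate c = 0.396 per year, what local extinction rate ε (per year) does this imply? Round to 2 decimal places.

At equilibrium c(1−p*) = ε.
ε = 0.396 × (1 − 0.220) = 0.396 × 0.7800 = 0.3089.

0.31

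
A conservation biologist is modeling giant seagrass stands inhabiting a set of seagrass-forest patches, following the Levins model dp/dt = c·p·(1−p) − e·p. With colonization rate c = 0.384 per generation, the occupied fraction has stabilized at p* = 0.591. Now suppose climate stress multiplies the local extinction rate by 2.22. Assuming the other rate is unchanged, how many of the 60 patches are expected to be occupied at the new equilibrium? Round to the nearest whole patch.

Balance c(1−p*) = e gives e = 0.384×(1 − 0.59100) = 0.15706.
New p* = 1 − e/c = 1 − 0.34867/0.38400 = 0.09201.
Expected occupied = 60 × 0.09201 = 5.52 ≈ 6.

6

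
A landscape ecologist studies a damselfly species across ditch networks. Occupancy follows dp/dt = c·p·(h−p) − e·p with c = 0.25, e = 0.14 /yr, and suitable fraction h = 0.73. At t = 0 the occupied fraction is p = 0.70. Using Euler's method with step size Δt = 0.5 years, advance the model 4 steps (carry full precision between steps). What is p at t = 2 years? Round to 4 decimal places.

0.5503

Update rule: p ← p + [c·p·(h−p) − e·p]·Δt with Δt = 0.5.
step 1: Δp = -0.04637, p = 0.65362
step 2: Δp = -0.03951, p = 0.61411
step 3: Δp = -0.03409, p = 0.58002
step 4: Δp = -0.02973, p = 0.55029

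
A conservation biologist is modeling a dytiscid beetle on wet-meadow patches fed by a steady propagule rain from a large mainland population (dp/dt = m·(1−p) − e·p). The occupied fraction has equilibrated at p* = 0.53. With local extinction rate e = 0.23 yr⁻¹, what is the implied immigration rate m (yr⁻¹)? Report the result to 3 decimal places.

At equilibrium m(1−p*) = e·p*, so m = e·p*/(1−p*).
m = 0.23 × 0.53 / 0.4700 = 0.1219/0.4700 = 0.2594.

0.259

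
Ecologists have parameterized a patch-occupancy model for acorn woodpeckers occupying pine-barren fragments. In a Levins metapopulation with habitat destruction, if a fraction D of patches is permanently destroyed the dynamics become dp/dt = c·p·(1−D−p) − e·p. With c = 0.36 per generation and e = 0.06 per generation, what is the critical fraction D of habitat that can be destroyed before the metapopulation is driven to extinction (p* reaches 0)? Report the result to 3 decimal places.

0.833

The nontrivial equilibrium is p* = (1−D) − e/c; extinction occurs when this hits zero.
So D_crit = 1 − e/c = 1 − 0.06/0.36 = 1 − 0.1667 = 0.8333.
This equals the undisturbed p*, a classic result of Lande's extension.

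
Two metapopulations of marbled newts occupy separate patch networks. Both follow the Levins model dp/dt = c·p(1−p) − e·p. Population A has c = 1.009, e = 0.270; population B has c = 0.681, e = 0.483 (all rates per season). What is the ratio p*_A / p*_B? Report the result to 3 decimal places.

2.519

A: p*_A = 1 − 0.270/1.009 = 0.7324.
B: p*_B = 1 − 0.483/0.681 = 0.2907.
p*_A / p*_B = 0.7324/0.2907 = 2.5190.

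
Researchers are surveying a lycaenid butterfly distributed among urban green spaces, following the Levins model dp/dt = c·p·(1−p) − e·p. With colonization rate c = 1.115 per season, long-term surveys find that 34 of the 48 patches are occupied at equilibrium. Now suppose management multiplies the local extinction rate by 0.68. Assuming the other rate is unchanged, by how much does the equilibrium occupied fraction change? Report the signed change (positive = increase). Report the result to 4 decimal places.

0.0933

Observed p* = 34/48 = 0.70833.
Balance c(1−p*) = e gives e = 1.115×(1 − 0.70833) = 0.32521.
New p* = 1 − e/c = 1 − 0.22114/1.11500 = 0.80167.
Δp* = 0.80167 − 0.70833 = +0.09334.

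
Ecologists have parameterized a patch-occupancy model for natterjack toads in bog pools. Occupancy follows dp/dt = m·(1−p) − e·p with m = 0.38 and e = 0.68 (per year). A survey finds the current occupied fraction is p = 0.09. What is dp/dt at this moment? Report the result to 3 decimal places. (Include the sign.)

0.285

Colonization term: m·(1−p) = 0.38×0.9100 = 0.34580.
Extinction term: e·p = 0.06120.
dp/dt = 0.34580 − 0.06120 = 0.28460.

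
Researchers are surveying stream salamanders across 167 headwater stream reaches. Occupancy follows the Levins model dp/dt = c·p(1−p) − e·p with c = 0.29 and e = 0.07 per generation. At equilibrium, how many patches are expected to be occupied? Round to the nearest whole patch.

127

p* = 1 − e/c = 1 − 0.07/0.29 = 0.7586.
Expected occupied patches = N × p* = 167 × 0.7586 = 126.69 ≈ 127.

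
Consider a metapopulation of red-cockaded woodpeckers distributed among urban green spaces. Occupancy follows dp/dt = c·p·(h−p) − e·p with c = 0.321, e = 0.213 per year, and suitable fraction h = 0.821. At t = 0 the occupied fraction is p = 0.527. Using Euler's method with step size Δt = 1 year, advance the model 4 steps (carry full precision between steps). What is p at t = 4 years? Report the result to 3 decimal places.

0.356

Update rule: p ← p + [c·p·(h−p) − e·p]·Δt with Δt = 1.
  1  |  dp/dt·Δt = -0.062516  |  p_1 = 0.464484
  2  |  dp/dt·Δt = -0.045779  |  p_2 = 0.418705
  3  |  dp/dt·Δt = -0.035114  |  p_3 = 0.383591
  4  |  dp/dt·Δt = -0.027846  |  p_4 = 0.355746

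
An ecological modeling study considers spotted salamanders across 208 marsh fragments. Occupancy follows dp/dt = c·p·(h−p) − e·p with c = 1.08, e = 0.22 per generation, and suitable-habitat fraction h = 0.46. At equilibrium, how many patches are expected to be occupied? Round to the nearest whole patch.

p* = h − e/c = 0.46 − 0.2037 = 0.2563.
Expected occupied patches = N × p* = 208 × 0.2563 = 53.31 ≈ 53.

53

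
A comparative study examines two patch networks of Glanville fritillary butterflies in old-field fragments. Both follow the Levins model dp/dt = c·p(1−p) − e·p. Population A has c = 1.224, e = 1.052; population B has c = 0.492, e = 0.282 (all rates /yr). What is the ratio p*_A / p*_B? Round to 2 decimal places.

0.33

A: p*_A = 1 − 1.052/1.224 = 0.1405.
B: p*_B = 1 − 0.282/0.492 = 0.4268.
p*_A / p*_B = 0.1405/0.4268 = 0.3292.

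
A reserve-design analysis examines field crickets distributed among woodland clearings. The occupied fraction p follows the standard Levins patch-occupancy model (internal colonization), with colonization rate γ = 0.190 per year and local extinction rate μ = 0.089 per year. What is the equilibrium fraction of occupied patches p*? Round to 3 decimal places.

0.532

Setting dp/dt = 0 and dividing through by p* gives γ·(1−p*) = μ.
So p* = 1 − μ/γ = 1 − 0.089/0.190 = 1 − 0.4684 = 0.5316.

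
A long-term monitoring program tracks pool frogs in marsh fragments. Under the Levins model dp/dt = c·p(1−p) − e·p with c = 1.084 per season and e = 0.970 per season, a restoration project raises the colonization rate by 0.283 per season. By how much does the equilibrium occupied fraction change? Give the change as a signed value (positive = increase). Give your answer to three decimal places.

Before: p* = 1 − 0.970/1.084 = 0.1052.
After the change, c = 1.367, e = 0.97, so p* = 1 − 0.97/1.367 = 0.2904.
Δp* = 0.2904 − 0.1052 = +0.1853.

0.185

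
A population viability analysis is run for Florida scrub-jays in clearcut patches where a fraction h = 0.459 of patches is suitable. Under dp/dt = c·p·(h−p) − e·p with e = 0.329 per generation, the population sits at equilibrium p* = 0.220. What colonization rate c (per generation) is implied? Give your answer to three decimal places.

At equilibrium c(h−p*) = e, so c = e/(h−p*).
c = 0.329/(0.459 − 0.220) = 0.329/0.2390 = 1.3766.

1.377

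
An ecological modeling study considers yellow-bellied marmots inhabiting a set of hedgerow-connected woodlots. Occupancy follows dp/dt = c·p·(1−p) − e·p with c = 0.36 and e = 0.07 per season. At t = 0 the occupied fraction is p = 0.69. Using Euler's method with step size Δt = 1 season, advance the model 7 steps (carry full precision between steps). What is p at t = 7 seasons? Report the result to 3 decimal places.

Update rule: p ← p + [c·p·(1−p) − e·p]·Δt with Δt = 1.
t = 1: p = 0.69000 + (+0.02870) = 0.71870
t = 2: p = 0.71870 + (+0.02247) = 0.74118
t = 3: p = 0.74118 + (+0.01718) = 0.75835
t = 4: p = 0.75835 + (+0.01289) = 0.77124
t = 5: p = 0.77124 + (+0.00953) = 0.78077
t = 6: p = 0.78077 + (+0.00697) = 0.78773
t = 7: p = 0.78773 + (+0.00505) = 0.79279

0.793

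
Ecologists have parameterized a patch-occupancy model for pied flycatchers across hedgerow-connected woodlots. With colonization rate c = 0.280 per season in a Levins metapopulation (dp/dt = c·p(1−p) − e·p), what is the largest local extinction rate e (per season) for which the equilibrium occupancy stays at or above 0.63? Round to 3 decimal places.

0.104

1 − e/c ≥ 0.63 ⇒ e ≤ c(1 − 0.63) = 0.280 × 0.3700.
e_max = 0.1036.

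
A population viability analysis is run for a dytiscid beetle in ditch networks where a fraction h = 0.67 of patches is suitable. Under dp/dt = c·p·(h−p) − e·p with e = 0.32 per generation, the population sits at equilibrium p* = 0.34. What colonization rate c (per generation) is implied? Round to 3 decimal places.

0.970

At equilibrium c(h−p*) = e, so c = e/(h−p*).
c = 0.32/(0.67 − 0.34) = 0.32/0.3300 = 0.9697.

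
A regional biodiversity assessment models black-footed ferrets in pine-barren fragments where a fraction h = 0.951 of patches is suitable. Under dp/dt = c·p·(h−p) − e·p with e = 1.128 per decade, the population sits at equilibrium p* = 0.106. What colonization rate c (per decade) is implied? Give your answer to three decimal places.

1.335

At equilibrium c(h−p*) = e, so c = e/(h−p*).
c = 1.128/(0.951 − 0.106) = 1.128/0.8450 = 1.3349.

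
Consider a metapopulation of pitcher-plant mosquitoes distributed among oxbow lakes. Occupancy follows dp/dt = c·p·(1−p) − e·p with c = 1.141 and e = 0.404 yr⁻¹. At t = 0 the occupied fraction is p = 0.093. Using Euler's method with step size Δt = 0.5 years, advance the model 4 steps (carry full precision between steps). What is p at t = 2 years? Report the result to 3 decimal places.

0.254

Update rule: p ← p + [c·p·(1−p) − e·p]·Δt with Δt = 0.5.
t = 0.5: p = 0.09300 + (+0.02934) = 0.12234
t = 1: p = 0.12234 + (+0.03654) = 0.15888
t = 1.5: p = 0.15888 + (+0.04415) = 0.20302
t = 2: p = 0.20302 + (+0.05130) = 0.25432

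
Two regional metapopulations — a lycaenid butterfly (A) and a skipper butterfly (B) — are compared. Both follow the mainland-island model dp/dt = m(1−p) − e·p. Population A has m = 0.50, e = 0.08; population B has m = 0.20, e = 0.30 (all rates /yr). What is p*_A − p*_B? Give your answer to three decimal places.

0.462

A: p*_A = m/(m+e) = 0.50/0.5800 = 0.8621.
B: p*_B = 0.20/0.5000 = 0.4000.
p*_A − p*_B = 0.8621 − 0.4000 = 0.4621.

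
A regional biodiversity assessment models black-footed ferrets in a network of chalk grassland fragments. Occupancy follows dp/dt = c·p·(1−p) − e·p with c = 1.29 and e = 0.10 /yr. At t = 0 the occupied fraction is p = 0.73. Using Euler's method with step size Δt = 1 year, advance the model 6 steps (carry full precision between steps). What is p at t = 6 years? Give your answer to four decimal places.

0.9225

Update rule: p ← p + [c·p·(1−p) − e·p]·Δt with Δt = 1.
p: 0.73000 → 0.91126  (Δp = +0.18126)
p: 0.91126 → 0.92445  (Δp = +0.01319)
p: 0.92445 → 0.92210  (Δp = -0.00235)
p: 0.92210 → 0.92255  (Δp = +0.00045)
p: 0.92255 → 0.92247  (Δp = -0.00009)
p: 0.92247 → 0.92248  (Δp = +0.00002)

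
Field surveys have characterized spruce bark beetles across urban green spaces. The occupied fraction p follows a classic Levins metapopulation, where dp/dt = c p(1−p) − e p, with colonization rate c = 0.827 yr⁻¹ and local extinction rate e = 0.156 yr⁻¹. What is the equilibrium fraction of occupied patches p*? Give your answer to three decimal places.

0.811

Setting dp/dt = 0 and dividing through by p* gives c·(1−p*) = e.
So p* = 1 − e/c = 1 − 0.156/0.827 = 1 − 0.1886 = 0.8114.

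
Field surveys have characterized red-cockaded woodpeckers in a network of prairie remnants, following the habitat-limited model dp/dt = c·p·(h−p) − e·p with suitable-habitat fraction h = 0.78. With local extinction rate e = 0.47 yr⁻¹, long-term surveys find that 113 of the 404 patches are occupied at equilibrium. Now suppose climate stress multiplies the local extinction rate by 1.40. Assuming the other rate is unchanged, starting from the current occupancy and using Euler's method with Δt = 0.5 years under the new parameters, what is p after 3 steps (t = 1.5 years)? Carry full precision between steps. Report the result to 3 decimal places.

0.216

Observed p* = 113/404 = 0.27970.
Balance c(h−p*) = e gives c = e/(0.78 − 0.27970) = 0.47/0.50030 = 0.93944.
Starting from p₀ = 0.27970; update p ← p + (dp/dt)·Δt with the new parameters.
  1  |  dp/dt·Δt = -0.026292  |  p_1 = 0.253411
  2  |  dp/dt·Δt = -0.020691  |  p_2 = 0.232720
  3  |  dp/dt·Δt = -0.016740  |  p_3 = 0.215980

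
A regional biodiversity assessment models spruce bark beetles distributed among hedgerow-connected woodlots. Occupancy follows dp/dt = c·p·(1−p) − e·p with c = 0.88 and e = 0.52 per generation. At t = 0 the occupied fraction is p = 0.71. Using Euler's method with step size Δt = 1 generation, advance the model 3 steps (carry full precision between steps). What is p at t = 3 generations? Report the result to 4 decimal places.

Update rule: p ← p + [c·p·(1−p) − e·p]·Δt with Δt = 1.
p: 0.71000 → 0.52199  (Δp = -0.18801)
p: 0.52199 → 0.47013  (Δp = -0.05186)
p: 0.47013 → 0.44488  (Δp = -0.02525)

0.4449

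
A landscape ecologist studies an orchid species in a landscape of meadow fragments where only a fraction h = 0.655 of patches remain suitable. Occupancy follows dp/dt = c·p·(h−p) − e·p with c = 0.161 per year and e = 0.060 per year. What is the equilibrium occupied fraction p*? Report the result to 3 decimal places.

Setting dp/dt = 0 and dividing by p* gives c·(h−p*) = e.
So p* = h − e/c = 0.655 − 0.060/0.161 = 0.655 − 0.3727 = 0.2823.

0.282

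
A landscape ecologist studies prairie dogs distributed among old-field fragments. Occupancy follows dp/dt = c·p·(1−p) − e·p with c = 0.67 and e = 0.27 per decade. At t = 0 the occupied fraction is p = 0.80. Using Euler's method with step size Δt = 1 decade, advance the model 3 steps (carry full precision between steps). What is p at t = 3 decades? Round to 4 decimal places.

Update rule: p ← p + [c·p·(1−p) − e·p]·Δt with Δt = 1.
step 1: Δp = -0.10880, p = 0.69120
step 2: Δp = -0.04362, p = 0.64758
step 3: Δp = -0.02194, p = 0.62564

0.6256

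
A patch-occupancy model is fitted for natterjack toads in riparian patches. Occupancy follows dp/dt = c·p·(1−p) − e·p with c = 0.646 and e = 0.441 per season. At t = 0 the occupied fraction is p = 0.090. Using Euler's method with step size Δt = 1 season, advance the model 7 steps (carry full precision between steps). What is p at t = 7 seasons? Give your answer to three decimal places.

0.197

Update rule: p ← p + [c·p·(1−p) − e·p]·Δt with Δt = 1.
t = 1: p = 0.09000 + (+0.01322) = 0.10322
t = 2: p = 0.10322 + (+0.01428) = 0.11749
t = 3: p = 0.11749 + (+0.01517) = 0.13266
t = 4: p = 0.13266 + (+0.01583) = 0.14849
t = 5: p = 0.14849 + (+0.01620) = 0.16469
t = 6: p = 0.16469 + (+0.01624) = 0.18093
t = 7: p = 0.18093 + (+0.01594) = 0.19687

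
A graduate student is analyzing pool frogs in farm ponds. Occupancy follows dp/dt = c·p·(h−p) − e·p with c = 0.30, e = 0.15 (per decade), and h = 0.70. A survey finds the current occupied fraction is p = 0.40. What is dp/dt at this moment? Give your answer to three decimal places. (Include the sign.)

Colonization term: c·p·(h−p) = 0.30×0.40×0.3000 = 0.03600.
Extinction term: e·p = 0.06000.
dp/dt = 0.03600 − 0.06000 = -0.02400.

-0.024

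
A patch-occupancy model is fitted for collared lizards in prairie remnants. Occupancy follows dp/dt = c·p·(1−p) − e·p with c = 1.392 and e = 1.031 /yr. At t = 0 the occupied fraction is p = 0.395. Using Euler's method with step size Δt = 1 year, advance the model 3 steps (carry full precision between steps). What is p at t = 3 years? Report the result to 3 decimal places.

Update rule: p ← p + [c·p·(1−p) − e·p]·Δt with Δt = 1.
step 1: Δp = -0.07459, p = 0.32041
step 2: Δp = -0.02724, p = 0.29317
step 3: Δp = -0.01381, p = 0.27936

0.279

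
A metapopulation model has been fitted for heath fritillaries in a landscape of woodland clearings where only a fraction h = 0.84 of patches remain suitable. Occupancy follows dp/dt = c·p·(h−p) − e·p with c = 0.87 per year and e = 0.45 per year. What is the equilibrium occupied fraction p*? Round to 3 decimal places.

Setting dp/dt = 0 and dividing by p* gives c·(h−p*) = e.
So p* = h − e/c = 0.84 − 0.45/0.87 = 0.84 − 0.5172 = 0.3228.

0.323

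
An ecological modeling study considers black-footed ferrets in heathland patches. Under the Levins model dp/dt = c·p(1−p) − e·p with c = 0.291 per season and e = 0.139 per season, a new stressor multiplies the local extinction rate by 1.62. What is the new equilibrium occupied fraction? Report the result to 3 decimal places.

0.226

Before: p* = 1 − 0.139/0.291 = 0.5223.
After the change, c = 0.291, e = 0.22518, so p* = 1 − 0.22518/0.291 = 0.2262.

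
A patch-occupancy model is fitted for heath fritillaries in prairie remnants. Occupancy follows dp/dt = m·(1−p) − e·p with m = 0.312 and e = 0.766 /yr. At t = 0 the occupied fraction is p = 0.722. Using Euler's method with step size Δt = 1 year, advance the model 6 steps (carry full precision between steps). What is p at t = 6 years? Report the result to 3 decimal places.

0.289

Update rule: p ← p + [m·(1−p) − e·p]·Δt with Δt = 1.
p: 0.72200 → 0.25568  (Δp = -0.46632)
p: 0.25568 → 0.29206  (Δp = +0.03637)
p: 0.29206 → 0.28922  (Δp = -0.00284)
p: 0.28922 → 0.28944  (Δp = +0.00022)
p: 0.28944 → 0.28942  (Δp = -0.00002)
p: 0.28942 → 0.28942  (Δp = +0.00000)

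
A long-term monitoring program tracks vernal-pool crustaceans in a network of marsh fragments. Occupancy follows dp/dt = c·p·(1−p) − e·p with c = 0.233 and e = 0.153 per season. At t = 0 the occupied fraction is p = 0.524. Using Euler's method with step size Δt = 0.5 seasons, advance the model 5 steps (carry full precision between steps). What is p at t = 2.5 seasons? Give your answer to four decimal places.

0.4769

Update rule: p ← p + [c·p·(1−p) − e·p]·Δt with Δt = 0.5.
t = 0.5: p = 0.52400 + (-0.01103) = 0.51297
t = 1: p = 0.51297 + (-0.01014) = 0.50283
t = 1.5: p = 0.50283 + (-0.00934) = 0.49349
t = 2: p = 0.49349 + (-0.00863) = 0.48486
t = 2.5: p = 0.48486 + (-0.00799) = 0.47687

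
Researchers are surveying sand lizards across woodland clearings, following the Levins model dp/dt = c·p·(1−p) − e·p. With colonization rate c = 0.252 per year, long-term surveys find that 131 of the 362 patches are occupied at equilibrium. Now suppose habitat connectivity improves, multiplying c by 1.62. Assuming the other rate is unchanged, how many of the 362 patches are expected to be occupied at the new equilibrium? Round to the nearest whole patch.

Observed p* = 131/362 = 0.36188.
Balance c(1−p*) = e gives e = 0.252×(1 − 0.36188) = 0.16081.
New p* = 1 − e/c = 1 − 0.16081/0.40824 = 0.60609.
Expected occupied = 362 × 0.60609 = 219.40 ≈ 219.

219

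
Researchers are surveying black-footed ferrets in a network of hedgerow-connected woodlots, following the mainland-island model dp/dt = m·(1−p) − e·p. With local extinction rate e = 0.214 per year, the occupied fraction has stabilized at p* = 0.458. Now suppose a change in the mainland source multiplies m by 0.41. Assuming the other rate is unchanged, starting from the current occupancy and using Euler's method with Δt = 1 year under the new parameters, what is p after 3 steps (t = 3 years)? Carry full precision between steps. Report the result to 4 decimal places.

0.3297

Balance m(1−p*) = e·p* gives m = e·p*/(1−p*) = 0.214×0.45800/0.54200 = 0.18083.
Starting from p₀ = 0.45800; update p ← p + (dp/dt)·Δt with the new parameters.
t = 1: p = 0.45800 + (-0.05783) = 0.40017
t = 2: p = 0.40017 + (-0.04116) = 0.35901
t = 3: p = 0.35901 + (-0.02930) = 0.32970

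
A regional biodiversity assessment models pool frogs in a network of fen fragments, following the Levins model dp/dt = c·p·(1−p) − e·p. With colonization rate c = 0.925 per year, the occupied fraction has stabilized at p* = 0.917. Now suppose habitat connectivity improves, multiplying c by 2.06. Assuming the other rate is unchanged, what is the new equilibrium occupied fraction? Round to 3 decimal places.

0.960

Balance c(1−p*) = e gives e = 0.925×(1 − 0.91700) = 0.07677.
New p* = 1 − e/c = 1 − 0.07677/1.90550 = 0.95971.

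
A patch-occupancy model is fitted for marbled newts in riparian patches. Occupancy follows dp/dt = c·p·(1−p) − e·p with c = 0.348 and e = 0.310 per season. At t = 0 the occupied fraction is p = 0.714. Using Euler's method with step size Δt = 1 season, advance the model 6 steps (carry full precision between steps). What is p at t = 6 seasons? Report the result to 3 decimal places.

Update rule: p ← p + [c·p·(1−p) − e·p]·Δt with Δt = 1.
p: 0.71400 → 0.56372  (Δp = -0.15028)
p: 0.56372 → 0.47456  (Δp = -0.08917)
p: 0.47456 → 0.41422  (Δp = -0.06034)
p: 0.41422 → 0.37025  (Δp = -0.04397)
p: 0.37025 → 0.33661  (Δp = -0.03364)
p: 0.33661 → 0.30997  (Δp = -0.02664)

0.310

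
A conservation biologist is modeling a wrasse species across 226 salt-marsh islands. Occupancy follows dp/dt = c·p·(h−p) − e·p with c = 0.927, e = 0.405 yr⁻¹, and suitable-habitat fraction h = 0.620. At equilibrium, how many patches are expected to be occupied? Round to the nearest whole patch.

p* = h − e/c = 0.620 − 0.4369 = 0.1831.
Expected occupied patches = N × p* = 226 × 0.1831 = 41.38 ≈ 41.

41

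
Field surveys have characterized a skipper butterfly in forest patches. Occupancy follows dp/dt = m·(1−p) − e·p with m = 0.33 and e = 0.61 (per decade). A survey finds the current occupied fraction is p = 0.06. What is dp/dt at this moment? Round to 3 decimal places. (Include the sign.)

Colonization term: m·(1−p) = 0.33×0.9400 = 0.31020.
Extinction term: e·p = 0.03660.
dp/dt = 0.31020 − 0.03660 = 0.27360.

0.274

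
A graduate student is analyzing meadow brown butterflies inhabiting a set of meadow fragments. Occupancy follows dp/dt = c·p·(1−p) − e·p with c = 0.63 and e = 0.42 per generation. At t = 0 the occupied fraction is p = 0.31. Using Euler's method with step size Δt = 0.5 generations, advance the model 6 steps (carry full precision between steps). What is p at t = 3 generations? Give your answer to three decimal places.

0.321

Update rule: p ← p + [c·p·(1−p) − e·p]·Δt with Δt = 0.5.
p: 0.31000 → 0.31228  (Δp = +0.00228)
p: 0.31228 → 0.31435  (Δp = +0.00207)
p: 0.31435 → 0.31623  (Δp = +0.00188)
p: 0.31623 → 0.31793  (Δp = +0.00170)
p: 0.31793 → 0.31948  (Δp = +0.00154)
p: 0.31948 → 0.32087  (Δp = +0.00139)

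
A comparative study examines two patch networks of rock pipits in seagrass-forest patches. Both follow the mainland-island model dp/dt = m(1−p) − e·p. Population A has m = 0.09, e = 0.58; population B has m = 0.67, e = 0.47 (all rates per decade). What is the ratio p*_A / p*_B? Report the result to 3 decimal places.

A: p*_A = m/(m+e) = 0.09/0.6700 = 0.1343.
B: p*_B = 0.67/1.1400 = 0.5877.
p*_A / p*_B = 0.1343/0.5877 = 0.2286.

0.229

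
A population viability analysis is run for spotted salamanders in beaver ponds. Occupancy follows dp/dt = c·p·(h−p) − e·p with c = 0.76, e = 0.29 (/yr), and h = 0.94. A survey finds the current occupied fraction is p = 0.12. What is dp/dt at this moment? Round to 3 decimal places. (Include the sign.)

0.040

Colonization term: c·p·(h−p) = 0.76×0.12×0.8200 = 0.07478.
Extinction term: e·p = 0.03480.
dp/dt = 0.07478 − 0.03480 = 0.03998.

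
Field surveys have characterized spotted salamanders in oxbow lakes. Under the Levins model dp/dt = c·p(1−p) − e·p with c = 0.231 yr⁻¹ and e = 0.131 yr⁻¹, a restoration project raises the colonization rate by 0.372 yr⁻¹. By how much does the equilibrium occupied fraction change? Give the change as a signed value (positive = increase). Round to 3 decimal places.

Before: p* = 1 − 0.131/0.231 = 0.4329.
After the change, c = 0.603, e = 0.131, so p* = 1 − 0.131/0.603 = 0.7828.
Δp* = 0.7828 − 0.4329 = +0.3499.

0.350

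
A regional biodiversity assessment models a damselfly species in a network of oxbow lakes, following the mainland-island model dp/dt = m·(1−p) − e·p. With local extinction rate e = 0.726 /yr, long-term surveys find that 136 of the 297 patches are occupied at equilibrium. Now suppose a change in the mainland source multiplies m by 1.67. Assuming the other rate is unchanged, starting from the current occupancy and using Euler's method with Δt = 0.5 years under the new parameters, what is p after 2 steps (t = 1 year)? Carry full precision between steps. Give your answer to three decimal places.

Observed p* = 136/297 = 0.45791.
Balance m(1−p*) = e·p* gives m = e·p*/(1−p*) = 0.726×0.45791/0.54209 = 0.61327.
Starting from p₀ = 0.45791; update p ← p + (dp/dt)·Δt with the new parameters.
  1  |  dp/dt·Δt = +0.111369  |  p_1 = 0.569281
  2  |  dp/dt·Δt = +0.013912  |  p_2 = 0.583194

0.583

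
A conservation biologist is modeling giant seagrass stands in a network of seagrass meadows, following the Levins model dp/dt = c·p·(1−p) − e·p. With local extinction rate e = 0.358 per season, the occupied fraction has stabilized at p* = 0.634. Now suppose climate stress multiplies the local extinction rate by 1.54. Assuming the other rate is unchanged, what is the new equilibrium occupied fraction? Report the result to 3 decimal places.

0.436

Balance c(1−p*) = e gives c = e/(1 − 0.63400) = 0.358/0.36600 = 0.97814.
New p* = 1 − e/c = 1 − 0.55132/0.97814 = 0.43636.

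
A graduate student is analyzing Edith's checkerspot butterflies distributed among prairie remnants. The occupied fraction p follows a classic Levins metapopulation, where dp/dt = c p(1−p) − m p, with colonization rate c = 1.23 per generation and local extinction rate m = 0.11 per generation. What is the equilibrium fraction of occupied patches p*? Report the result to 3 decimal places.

0.911

Setting dp/dt = 0 and dividing through by p* gives c·(1−p*) = m.
So p* = 1 − m/c = 1 − 0.11/1.23 = 1 − 0.0894 = 0.9106.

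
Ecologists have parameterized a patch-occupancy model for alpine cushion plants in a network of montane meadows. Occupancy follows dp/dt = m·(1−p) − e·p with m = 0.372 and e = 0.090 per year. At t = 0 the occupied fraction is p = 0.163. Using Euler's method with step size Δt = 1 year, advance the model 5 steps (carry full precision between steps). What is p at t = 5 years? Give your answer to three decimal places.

0.776

Update rule: p ← p + [m·(1−p) − e·p]·Δt with Δt = 1.
  1  |  dp/dt·Δt = +0.296694  |  p_1 = 0.459694
  2  |  dp/dt·Δt = +0.159621  |  p_2 = 0.619315
  3  |  dp/dt·Δt = +0.085876  |  p_3 = 0.705192
  4  |  dp/dt·Δt = +0.046201  |  p_4 = 0.751393
  5  |  dp/dt·Δt = +0.024856  |  p_5 = 0.776249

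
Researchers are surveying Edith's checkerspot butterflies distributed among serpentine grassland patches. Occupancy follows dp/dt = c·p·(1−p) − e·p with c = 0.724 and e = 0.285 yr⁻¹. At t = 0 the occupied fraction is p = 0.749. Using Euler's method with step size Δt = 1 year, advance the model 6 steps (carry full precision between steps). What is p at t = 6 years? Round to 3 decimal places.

Update rule: p ← p + [c·p·(1−p) − e·p]·Δt with Δt = 1.
p: 0.74900 → 0.67165  (Δp = -0.07735)
p: 0.67165 → 0.63990  (Δp = -0.03175)
p: 0.63990 → 0.62436  (Δp = -0.01554)
p: 0.62436 → 0.61622  (Δp = -0.00814)
p: 0.61622 → 0.61182  (Δp = -0.00440)
p: 0.61182 → 0.60940  (Δp = -0.00242)

0.609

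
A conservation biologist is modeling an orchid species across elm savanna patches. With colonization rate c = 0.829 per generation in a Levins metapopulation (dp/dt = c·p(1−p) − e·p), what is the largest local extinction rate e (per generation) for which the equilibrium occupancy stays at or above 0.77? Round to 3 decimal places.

1 − e/c ≥ 0.77 ⇒ e ≤ c(1 − 0.77) = 0.829 × 0.2300.
e_max = 0.1907.

0.191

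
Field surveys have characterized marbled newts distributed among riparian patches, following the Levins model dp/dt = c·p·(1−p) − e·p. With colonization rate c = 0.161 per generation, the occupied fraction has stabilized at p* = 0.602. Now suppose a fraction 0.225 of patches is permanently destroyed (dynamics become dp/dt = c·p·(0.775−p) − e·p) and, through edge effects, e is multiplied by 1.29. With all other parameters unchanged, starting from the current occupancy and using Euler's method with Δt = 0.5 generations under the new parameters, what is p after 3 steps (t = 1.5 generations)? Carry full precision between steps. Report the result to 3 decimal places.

0.556

Balance c(1−p*) = e gives e = 0.161×(1 − 0.60200) = 0.06408.
Starting from p₀ = 0.60200; update p ← p + (dp/dt)·Δt with the new parameters.
  1  |  dp/dt·Δt = -0.016497  |  p_1 = 0.585503
  2  |  dp/dt·Δt = -0.015267  |  p_2 = 0.570235
  3  |  dp/dt·Δt = -0.014169  |  p_3 = 0.556067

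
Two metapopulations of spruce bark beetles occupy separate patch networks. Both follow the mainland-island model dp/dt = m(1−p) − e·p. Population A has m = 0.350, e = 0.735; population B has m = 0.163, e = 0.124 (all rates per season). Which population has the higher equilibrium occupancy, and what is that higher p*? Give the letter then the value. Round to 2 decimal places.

B, 0.57

A: p*_A = m/(m+e) = 0.350/1.0850 = 0.3226.
B: p*_B = 0.163/0.2870 = 0.5679.
B is higher at 0.5679.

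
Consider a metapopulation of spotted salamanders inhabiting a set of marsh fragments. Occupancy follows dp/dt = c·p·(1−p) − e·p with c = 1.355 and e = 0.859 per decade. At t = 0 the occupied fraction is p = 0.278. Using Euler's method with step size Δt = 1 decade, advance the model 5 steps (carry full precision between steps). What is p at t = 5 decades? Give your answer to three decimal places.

0.361

Update rule: p ← p + [c·p·(1−p) − e·p]·Δt with Δt = 1.
t = 1: p = 0.27800 + (+0.03317) = 0.31117
t = 2: p = 0.31117 + (+0.02314) = 0.33431
t = 3: p = 0.33431 + (+0.01438) = 0.34869
t = 4: p = 0.34869 + (+0.00820) = 0.35689
t = 5: p = 0.35689 + (+0.00443) = 0.36132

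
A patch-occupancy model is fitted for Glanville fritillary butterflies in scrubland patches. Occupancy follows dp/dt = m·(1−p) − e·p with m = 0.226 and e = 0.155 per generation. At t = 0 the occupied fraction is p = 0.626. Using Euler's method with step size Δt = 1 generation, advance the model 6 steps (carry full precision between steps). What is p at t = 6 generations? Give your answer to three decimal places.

0.595

Update rule: p ← p + [m·(1−p) − e·p]·Δt with Δt = 1.
t = 1: p = 0.62600 + (-0.01251) = 0.61349
t = 2: p = 0.61349 + (-0.00774) = 0.60575
t = 3: p = 0.60575 + (-0.00479) = 0.60096
t = 4: p = 0.60096 + (-0.00297) = 0.59799
t = 5: p = 0.59799 + (-0.00184) = 0.59616
t = 6: p = 0.59616 + (-0.00114) = 0.59502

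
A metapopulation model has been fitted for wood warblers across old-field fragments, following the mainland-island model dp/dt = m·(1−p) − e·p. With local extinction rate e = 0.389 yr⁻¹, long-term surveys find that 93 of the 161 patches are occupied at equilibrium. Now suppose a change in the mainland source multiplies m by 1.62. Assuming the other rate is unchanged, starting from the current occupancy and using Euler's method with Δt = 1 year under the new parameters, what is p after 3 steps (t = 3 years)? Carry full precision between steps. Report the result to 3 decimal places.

Observed p* = 93/161 = 0.57764.
Balance m(1−p*) = e·p* gives m = e·p*/(1−p*) = 0.389×0.57764/0.42236 = 0.53201.
Starting from p₀ = 0.57764; update p ← p + (dp/dt)·Δt with the new parameters.
step 1: Δp = +0.13932, p = 0.71695
step 2: Δp = -0.03495, p = 0.68201
step 3: Δp = +0.00877, p = 0.69077

0.691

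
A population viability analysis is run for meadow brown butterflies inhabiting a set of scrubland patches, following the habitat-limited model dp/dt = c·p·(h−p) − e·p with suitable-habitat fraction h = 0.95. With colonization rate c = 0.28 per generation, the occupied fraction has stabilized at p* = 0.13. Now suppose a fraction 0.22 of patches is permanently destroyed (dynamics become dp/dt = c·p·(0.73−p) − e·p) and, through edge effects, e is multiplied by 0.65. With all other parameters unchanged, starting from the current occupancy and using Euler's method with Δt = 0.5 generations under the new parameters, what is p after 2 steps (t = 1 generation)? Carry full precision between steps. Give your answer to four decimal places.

Balance c(h−p*) = e gives e = 0.28×(0.95 − 0.13000) = 0.22960.
Starting from p₀ = 0.13000; update p ← p + (dp/dt)·Δt with the new parameters.
t = 0.5: p = 0.13000 + (+0.00122) = 0.13122
t = 1: p = 0.13122 + (+0.00121) = 0.13243

0.1324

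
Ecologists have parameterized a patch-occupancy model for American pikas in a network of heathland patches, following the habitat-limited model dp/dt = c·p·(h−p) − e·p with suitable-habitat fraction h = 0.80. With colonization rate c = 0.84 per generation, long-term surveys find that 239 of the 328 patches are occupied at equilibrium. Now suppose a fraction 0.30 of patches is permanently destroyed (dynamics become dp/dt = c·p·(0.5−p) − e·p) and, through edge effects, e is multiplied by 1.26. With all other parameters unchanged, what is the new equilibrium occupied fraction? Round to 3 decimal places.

Observed p* = 239/328 = 0.72866.
Balance c(h−p*) = e gives e = 0.84×(0.8 − 0.72866) = 0.05993.
New p* = 0.5 − e/c = 0.5 − 0.07551/0.84000 = 0.41011.

0.410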